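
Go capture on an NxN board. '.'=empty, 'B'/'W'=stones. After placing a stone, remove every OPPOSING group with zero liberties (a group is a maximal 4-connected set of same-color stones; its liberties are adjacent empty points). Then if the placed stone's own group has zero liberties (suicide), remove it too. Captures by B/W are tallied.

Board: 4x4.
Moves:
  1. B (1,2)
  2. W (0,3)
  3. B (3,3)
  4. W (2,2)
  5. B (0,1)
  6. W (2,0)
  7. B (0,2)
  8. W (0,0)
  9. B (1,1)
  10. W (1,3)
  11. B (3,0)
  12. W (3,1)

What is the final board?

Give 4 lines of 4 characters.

Answer: WBBW
.BBW
W.W.
.W.B

Derivation:
Move 1: B@(1,2) -> caps B=0 W=0
Move 2: W@(0,3) -> caps B=0 W=0
Move 3: B@(3,3) -> caps B=0 W=0
Move 4: W@(2,2) -> caps B=0 W=0
Move 5: B@(0,1) -> caps B=0 W=0
Move 6: W@(2,0) -> caps B=0 W=0
Move 7: B@(0,2) -> caps B=0 W=0
Move 8: W@(0,0) -> caps B=0 W=0
Move 9: B@(1,1) -> caps B=0 W=0
Move 10: W@(1,3) -> caps B=0 W=0
Move 11: B@(3,0) -> caps B=0 W=0
Move 12: W@(3,1) -> caps B=0 W=1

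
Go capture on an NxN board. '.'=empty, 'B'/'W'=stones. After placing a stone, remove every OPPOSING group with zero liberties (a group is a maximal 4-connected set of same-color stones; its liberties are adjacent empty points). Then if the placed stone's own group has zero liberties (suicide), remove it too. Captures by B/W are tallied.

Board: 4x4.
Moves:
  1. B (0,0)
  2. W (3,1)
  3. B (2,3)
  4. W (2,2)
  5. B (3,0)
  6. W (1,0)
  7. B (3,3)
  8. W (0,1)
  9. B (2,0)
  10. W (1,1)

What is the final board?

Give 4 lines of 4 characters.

Move 1: B@(0,0) -> caps B=0 W=0
Move 2: W@(3,1) -> caps B=0 W=0
Move 3: B@(2,3) -> caps B=0 W=0
Move 4: W@(2,2) -> caps B=0 W=0
Move 5: B@(3,0) -> caps B=0 W=0
Move 6: W@(1,0) -> caps B=0 W=0
Move 7: B@(3,3) -> caps B=0 W=0
Move 8: W@(0,1) -> caps B=0 W=1
Move 9: B@(2,0) -> caps B=0 W=1
Move 10: W@(1,1) -> caps B=0 W=1

Answer: .W..
WW..
B.WB
BW.B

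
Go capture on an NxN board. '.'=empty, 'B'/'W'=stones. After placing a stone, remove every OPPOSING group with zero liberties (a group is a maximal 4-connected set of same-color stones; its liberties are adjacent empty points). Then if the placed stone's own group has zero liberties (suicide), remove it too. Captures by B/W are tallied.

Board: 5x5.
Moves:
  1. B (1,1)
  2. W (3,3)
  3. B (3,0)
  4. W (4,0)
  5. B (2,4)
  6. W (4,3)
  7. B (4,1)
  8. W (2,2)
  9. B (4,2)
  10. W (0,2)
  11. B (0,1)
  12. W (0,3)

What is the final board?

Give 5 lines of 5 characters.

Answer: .BWW.
.B...
..W.B
B..W.
.BBW.

Derivation:
Move 1: B@(1,1) -> caps B=0 W=0
Move 2: W@(3,3) -> caps B=0 W=0
Move 3: B@(3,0) -> caps B=0 W=0
Move 4: W@(4,0) -> caps B=0 W=0
Move 5: B@(2,4) -> caps B=0 W=0
Move 6: W@(4,3) -> caps B=0 W=0
Move 7: B@(4,1) -> caps B=1 W=0
Move 8: W@(2,2) -> caps B=1 W=0
Move 9: B@(4,2) -> caps B=1 W=0
Move 10: W@(0,2) -> caps B=1 W=0
Move 11: B@(0,1) -> caps B=1 W=0
Move 12: W@(0,3) -> caps B=1 W=0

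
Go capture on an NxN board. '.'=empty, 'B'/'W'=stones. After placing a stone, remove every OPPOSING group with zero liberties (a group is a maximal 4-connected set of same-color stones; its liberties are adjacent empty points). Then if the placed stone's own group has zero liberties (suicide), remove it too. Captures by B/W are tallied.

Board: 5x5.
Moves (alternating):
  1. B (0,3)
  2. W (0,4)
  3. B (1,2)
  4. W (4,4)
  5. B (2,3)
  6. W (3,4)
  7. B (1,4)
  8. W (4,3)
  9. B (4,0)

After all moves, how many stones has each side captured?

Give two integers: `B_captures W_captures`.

Move 1: B@(0,3) -> caps B=0 W=0
Move 2: W@(0,4) -> caps B=0 W=0
Move 3: B@(1,2) -> caps B=0 W=0
Move 4: W@(4,4) -> caps B=0 W=0
Move 5: B@(2,3) -> caps B=0 W=0
Move 6: W@(3,4) -> caps B=0 W=0
Move 7: B@(1,4) -> caps B=1 W=0
Move 8: W@(4,3) -> caps B=1 W=0
Move 9: B@(4,0) -> caps B=1 W=0

Answer: 1 0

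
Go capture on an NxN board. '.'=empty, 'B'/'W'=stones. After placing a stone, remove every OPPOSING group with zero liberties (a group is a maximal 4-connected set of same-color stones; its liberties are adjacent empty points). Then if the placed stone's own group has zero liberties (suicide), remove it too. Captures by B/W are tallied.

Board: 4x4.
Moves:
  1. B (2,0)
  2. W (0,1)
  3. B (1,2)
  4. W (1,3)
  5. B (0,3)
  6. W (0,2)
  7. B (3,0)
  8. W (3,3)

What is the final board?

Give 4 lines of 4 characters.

Answer: .WW.
..BW
B...
B..W

Derivation:
Move 1: B@(2,0) -> caps B=0 W=0
Move 2: W@(0,1) -> caps B=0 W=0
Move 3: B@(1,2) -> caps B=0 W=0
Move 4: W@(1,3) -> caps B=0 W=0
Move 5: B@(0,3) -> caps B=0 W=0
Move 6: W@(0,2) -> caps B=0 W=1
Move 7: B@(3,0) -> caps B=0 W=1
Move 8: W@(3,3) -> caps B=0 W=1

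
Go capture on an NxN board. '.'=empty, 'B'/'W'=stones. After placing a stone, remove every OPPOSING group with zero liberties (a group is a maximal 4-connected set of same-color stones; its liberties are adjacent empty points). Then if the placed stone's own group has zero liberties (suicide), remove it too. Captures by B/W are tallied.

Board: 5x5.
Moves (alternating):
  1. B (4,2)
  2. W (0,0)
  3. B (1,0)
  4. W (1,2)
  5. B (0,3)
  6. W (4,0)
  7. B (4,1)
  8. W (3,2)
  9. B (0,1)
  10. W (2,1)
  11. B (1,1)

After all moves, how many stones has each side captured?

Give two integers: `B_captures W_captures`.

Move 1: B@(4,2) -> caps B=0 W=0
Move 2: W@(0,0) -> caps B=0 W=0
Move 3: B@(1,0) -> caps B=0 W=0
Move 4: W@(1,2) -> caps B=0 W=0
Move 5: B@(0,3) -> caps B=0 W=0
Move 6: W@(4,0) -> caps B=0 W=0
Move 7: B@(4,1) -> caps B=0 W=0
Move 8: W@(3,2) -> caps B=0 W=0
Move 9: B@(0,1) -> caps B=1 W=0
Move 10: W@(2,1) -> caps B=1 W=0
Move 11: B@(1,1) -> caps B=1 W=0

Answer: 1 0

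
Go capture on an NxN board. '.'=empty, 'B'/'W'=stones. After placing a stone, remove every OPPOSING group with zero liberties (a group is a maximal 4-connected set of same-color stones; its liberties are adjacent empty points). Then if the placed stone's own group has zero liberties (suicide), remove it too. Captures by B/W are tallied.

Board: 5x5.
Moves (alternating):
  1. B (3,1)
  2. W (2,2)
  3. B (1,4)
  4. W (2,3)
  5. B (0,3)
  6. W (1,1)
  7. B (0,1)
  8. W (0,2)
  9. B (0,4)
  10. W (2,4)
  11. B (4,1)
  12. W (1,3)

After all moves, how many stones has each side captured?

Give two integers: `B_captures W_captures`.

Answer: 0 3

Derivation:
Move 1: B@(3,1) -> caps B=0 W=0
Move 2: W@(2,2) -> caps B=0 W=0
Move 3: B@(1,4) -> caps B=0 W=0
Move 4: W@(2,3) -> caps B=0 W=0
Move 5: B@(0,3) -> caps B=0 W=0
Move 6: W@(1,1) -> caps B=0 W=0
Move 7: B@(0,1) -> caps B=0 W=0
Move 8: W@(0,2) -> caps B=0 W=0
Move 9: B@(0,4) -> caps B=0 W=0
Move 10: W@(2,4) -> caps B=0 W=0
Move 11: B@(4,1) -> caps B=0 W=0
Move 12: W@(1,3) -> caps B=0 W=3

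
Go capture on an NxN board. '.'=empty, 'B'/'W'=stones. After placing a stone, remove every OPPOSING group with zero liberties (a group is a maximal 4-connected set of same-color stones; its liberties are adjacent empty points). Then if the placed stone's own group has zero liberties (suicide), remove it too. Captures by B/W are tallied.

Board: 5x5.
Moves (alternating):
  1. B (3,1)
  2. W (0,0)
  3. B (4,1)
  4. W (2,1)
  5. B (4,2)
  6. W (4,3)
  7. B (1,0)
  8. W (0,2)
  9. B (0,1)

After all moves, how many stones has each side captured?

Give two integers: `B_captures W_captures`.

Answer: 1 0

Derivation:
Move 1: B@(3,1) -> caps B=0 W=0
Move 2: W@(0,0) -> caps B=0 W=0
Move 3: B@(4,1) -> caps B=0 W=0
Move 4: W@(2,1) -> caps B=0 W=0
Move 5: B@(4,2) -> caps B=0 W=0
Move 6: W@(4,3) -> caps B=0 W=0
Move 7: B@(1,0) -> caps B=0 W=0
Move 8: W@(0,2) -> caps B=0 W=0
Move 9: B@(0,1) -> caps B=1 W=0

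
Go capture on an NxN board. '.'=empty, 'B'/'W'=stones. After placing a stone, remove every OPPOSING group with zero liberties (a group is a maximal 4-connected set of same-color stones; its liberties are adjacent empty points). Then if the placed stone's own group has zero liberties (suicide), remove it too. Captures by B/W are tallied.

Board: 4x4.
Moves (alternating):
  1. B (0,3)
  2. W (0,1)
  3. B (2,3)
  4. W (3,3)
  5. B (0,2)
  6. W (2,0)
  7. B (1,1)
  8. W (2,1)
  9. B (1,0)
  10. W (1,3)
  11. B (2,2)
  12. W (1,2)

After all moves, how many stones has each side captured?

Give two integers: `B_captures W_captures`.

Answer: 0 2

Derivation:
Move 1: B@(0,3) -> caps B=0 W=0
Move 2: W@(0,1) -> caps B=0 W=0
Move 3: B@(2,3) -> caps B=0 W=0
Move 4: W@(3,3) -> caps B=0 W=0
Move 5: B@(0,2) -> caps B=0 W=0
Move 6: W@(2,0) -> caps B=0 W=0
Move 7: B@(1,1) -> caps B=0 W=0
Move 8: W@(2,1) -> caps B=0 W=0
Move 9: B@(1,0) -> caps B=0 W=0
Move 10: W@(1,3) -> caps B=0 W=0
Move 11: B@(2,2) -> caps B=0 W=0
Move 12: W@(1,2) -> caps B=0 W=2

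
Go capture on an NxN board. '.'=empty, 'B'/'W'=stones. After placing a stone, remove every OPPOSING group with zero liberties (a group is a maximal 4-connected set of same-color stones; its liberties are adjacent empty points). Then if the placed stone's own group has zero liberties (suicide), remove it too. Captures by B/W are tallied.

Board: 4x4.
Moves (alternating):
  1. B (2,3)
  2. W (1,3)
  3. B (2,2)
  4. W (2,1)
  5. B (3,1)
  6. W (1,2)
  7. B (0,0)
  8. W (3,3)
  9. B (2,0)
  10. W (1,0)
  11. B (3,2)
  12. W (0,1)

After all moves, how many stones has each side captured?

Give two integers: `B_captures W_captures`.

Answer: 1 1

Derivation:
Move 1: B@(2,3) -> caps B=0 W=0
Move 2: W@(1,3) -> caps B=0 W=0
Move 3: B@(2,2) -> caps B=0 W=0
Move 4: W@(2,1) -> caps B=0 W=0
Move 5: B@(3,1) -> caps B=0 W=0
Move 6: W@(1,2) -> caps B=0 W=0
Move 7: B@(0,0) -> caps B=0 W=0
Move 8: W@(3,3) -> caps B=0 W=0
Move 9: B@(2,0) -> caps B=0 W=0
Move 10: W@(1,0) -> caps B=0 W=0
Move 11: B@(3,2) -> caps B=1 W=0
Move 12: W@(0,1) -> caps B=1 W=1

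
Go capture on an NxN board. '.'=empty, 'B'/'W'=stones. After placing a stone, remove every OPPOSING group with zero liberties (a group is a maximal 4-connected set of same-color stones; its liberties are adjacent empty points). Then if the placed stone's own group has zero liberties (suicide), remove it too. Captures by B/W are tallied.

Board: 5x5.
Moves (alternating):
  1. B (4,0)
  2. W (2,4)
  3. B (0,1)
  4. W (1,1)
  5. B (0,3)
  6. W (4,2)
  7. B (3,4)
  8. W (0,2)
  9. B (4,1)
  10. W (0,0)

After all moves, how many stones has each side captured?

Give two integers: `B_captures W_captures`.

Answer: 0 1

Derivation:
Move 1: B@(4,0) -> caps B=0 W=0
Move 2: W@(2,4) -> caps B=0 W=0
Move 3: B@(0,1) -> caps B=0 W=0
Move 4: W@(1,1) -> caps B=0 W=0
Move 5: B@(0,3) -> caps B=0 W=0
Move 6: W@(4,2) -> caps B=0 W=0
Move 7: B@(3,4) -> caps B=0 W=0
Move 8: W@(0,2) -> caps B=0 W=0
Move 9: B@(4,1) -> caps B=0 W=0
Move 10: W@(0,0) -> caps B=0 W=1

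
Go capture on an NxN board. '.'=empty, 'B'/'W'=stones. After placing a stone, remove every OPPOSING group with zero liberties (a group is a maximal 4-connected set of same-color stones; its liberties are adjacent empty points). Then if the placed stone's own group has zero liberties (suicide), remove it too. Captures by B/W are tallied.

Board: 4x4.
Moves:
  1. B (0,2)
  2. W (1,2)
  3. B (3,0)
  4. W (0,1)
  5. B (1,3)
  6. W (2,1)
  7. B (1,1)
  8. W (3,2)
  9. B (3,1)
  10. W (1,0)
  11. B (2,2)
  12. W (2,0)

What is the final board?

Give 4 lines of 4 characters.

Move 1: B@(0,2) -> caps B=0 W=0
Move 2: W@(1,2) -> caps B=0 W=0
Move 3: B@(3,0) -> caps B=0 W=0
Move 4: W@(0,1) -> caps B=0 W=0
Move 5: B@(1,3) -> caps B=0 W=0
Move 6: W@(2,1) -> caps B=0 W=0
Move 7: B@(1,1) -> caps B=0 W=0
Move 8: W@(3,2) -> caps B=0 W=0
Move 9: B@(3,1) -> caps B=0 W=0
Move 10: W@(1,0) -> caps B=0 W=1
Move 11: B@(2,2) -> caps B=0 W=1
Move 12: W@(2,0) -> caps B=0 W=3

Answer: .WB.
W.WB
WWB.
..W.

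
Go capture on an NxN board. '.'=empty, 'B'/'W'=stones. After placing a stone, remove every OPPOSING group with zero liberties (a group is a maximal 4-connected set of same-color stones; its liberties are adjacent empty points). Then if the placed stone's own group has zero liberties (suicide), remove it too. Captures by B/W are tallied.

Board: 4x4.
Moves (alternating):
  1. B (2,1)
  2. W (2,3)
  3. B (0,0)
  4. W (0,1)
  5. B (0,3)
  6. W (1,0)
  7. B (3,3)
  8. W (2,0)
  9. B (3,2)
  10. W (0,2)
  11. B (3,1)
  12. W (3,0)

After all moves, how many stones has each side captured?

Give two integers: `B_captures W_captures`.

Move 1: B@(2,1) -> caps B=0 W=0
Move 2: W@(2,3) -> caps B=0 W=0
Move 3: B@(0,0) -> caps B=0 W=0
Move 4: W@(0,1) -> caps B=0 W=0
Move 5: B@(0,3) -> caps B=0 W=0
Move 6: W@(1,0) -> caps B=0 W=1
Move 7: B@(3,3) -> caps B=0 W=1
Move 8: W@(2,0) -> caps B=0 W=1
Move 9: B@(3,2) -> caps B=0 W=1
Move 10: W@(0,2) -> caps B=0 W=1
Move 11: B@(3,1) -> caps B=0 W=1
Move 12: W@(3,0) -> caps B=0 W=1

Answer: 0 1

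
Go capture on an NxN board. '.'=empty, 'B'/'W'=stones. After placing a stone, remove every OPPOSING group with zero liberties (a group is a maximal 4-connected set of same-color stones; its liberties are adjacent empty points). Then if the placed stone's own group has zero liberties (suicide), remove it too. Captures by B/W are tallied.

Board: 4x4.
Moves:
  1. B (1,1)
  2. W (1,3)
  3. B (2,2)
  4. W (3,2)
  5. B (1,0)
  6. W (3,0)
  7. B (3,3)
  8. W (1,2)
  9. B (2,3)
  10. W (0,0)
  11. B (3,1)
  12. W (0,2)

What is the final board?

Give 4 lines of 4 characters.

Move 1: B@(1,1) -> caps B=0 W=0
Move 2: W@(1,3) -> caps B=0 W=0
Move 3: B@(2,2) -> caps B=0 W=0
Move 4: W@(3,2) -> caps B=0 W=0
Move 5: B@(1,0) -> caps B=0 W=0
Move 6: W@(3,0) -> caps B=0 W=0
Move 7: B@(3,3) -> caps B=0 W=0
Move 8: W@(1,2) -> caps B=0 W=0
Move 9: B@(2,3) -> caps B=0 W=0
Move 10: W@(0,0) -> caps B=0 W=0
Move 11: B@(3,1) -> caps B=1 W=0
Move 12: W@(0,2) -> caps B=1 W=0

Answer: W.W.
BBWW
..BB
WB.B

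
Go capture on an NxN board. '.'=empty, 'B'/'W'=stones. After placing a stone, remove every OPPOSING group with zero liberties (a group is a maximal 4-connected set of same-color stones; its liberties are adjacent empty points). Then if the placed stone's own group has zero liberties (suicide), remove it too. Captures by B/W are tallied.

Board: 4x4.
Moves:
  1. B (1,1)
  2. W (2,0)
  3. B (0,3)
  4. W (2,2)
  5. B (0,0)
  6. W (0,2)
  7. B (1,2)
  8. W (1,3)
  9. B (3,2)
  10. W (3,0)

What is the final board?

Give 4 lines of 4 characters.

Move 1: B@(1,1) -> caps B=0 W=0
Move 2: W@(2,0) -> caps B=0 W=0
Move 3: B@(0,3) -> caps B=0 W=0
Move 4: W@(2,2) -> caps B=0 W=0
Move 5: B@(0,0) -> caps B=0 W=0
Move 6: W@(0,2) -> caps B=0 W=0
Move 7: B@(1,2) -> caps B=0 W=0
Move 8: W@(1,3) -> caps B=0 W=1
Move 9: B@(3,2) -> caps B=0 W=1
Move 10: W@(3,0) -> caps B=0 W=1

Answer: B.W.
.BBW
W.W.
W.B.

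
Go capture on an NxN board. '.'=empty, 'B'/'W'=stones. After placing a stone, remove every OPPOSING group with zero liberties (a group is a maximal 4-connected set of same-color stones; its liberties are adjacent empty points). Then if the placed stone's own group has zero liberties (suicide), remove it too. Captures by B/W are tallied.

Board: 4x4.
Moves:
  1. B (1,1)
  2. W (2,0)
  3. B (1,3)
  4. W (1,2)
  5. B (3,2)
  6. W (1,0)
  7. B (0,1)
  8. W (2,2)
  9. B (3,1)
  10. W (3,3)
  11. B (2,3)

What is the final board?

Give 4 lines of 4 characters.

Move 1: B@(1,1) -> caps B=0 W=0
Move 2: W@(2,0) -> caps B=0 W=0
Move 3: B@(1,3) -> caps B=0 W=0
Move 4: W@(1,2) -> caps B=0 W=0
Move 5: B@(3,2) -> caps B=0 W=0
Move 6: W@(1,0) -> caps B=0 W=0
Move 7: B@(0,1) -> caps B=0 W=0
Move 8: W@(2,2) -> caps B=0 W=0
Move 9: B@(3,1) -> caps B=0 W=0
Move 10: W@(3,3) -> caps B=0 W=0
Move 11: B@(2,3) -> caps B=1 W=0

Answer: .B..
WBWB
W.WB
.BB.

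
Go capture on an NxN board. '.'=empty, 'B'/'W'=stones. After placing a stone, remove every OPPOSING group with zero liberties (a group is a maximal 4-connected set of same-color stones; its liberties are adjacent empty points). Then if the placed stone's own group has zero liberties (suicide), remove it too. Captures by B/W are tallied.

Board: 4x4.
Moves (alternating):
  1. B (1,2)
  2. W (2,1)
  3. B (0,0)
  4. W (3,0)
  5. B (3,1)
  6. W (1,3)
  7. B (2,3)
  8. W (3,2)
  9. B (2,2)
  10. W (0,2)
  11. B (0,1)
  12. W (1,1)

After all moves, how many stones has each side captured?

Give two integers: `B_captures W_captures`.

Answer: 0 1

Derivation:
Move 1: B@(1,2) -> caps B=0 W=0
Move 2: W@(2,1) -> caps B=0 W=0
Move 3: B@(0,0) -> caps B=0 W=0
Move 4: W@(3,0) -> caps B=0 W=0
Move 5: B@(3,1) -> caps B=0 W=0
Move 6: W@(1,3) -> caps B=0 W=0
Move 7: B@(2,3) -> caps B=0 W=0
Move 8: W@(3,2) -> caps B=0 W=1
Move 9: B@(2,2) -> caps B=0 W=1
Move 10: W@(0,2) -> caps B=0 W=1
Move 11: B@(0,1) -> caps B=0 W=1
Move 12: W@(1,1) -> caps B=0 W=1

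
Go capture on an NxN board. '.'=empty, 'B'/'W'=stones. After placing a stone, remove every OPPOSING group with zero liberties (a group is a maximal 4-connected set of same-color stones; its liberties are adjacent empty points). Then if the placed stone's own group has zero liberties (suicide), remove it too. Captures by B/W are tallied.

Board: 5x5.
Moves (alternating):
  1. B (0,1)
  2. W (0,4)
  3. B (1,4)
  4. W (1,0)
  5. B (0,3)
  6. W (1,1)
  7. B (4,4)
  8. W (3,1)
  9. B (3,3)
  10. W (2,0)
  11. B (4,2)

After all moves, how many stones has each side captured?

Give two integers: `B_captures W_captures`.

Answer: 1 0

Derivation:
Move 1: B@(0,1) -> caps B=0 W=0
Move 2: W@(0,4) -> caps B=0 W=0
Move 3: B@(1,4) -> caps B=0 W=0
Move 4: W@(1,0) -> caps B=0 W=0
Move 5: B@(0,3) -> caps B=1 W=0
Move 6: W@(1,1) -> caps B=1 W=0
Move 7: B@(4,4) -> caps B=1 W=0
Move 8: W@(3,1) -> caps B=1 W=0
Move 9: B@(3,3) -> caps B=1 W=0
Move 10: W@(2,0) -> caps B=1 W=0
Move 11: B@(4,2) -> caps B=1 W=0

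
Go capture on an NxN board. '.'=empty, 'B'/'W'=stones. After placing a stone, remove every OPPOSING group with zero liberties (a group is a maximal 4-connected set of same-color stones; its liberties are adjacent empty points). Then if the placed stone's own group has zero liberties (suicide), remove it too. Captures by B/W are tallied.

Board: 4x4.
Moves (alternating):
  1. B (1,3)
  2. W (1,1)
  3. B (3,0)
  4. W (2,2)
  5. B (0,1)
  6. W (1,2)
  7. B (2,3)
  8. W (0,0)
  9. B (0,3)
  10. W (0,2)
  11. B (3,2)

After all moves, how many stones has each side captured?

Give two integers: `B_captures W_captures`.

Answer: 0 1

Derivation:
Move 1: B@(1,3) -> caps B=0 W=0
Move 2: W@(1,1) -> caps B=0 W=0
Move 3: B@(3,0) -> caps B=0 W=0
Move 4: W@(2,2) -> caps B=0 W=0
Move 5: B@(0,1) -> caps B=0 W=0
Move 6: W@(1,2) -> caps B=0 W=0
Move 7: B@(2,3) -> caps B=0 W=0
Move 8: W@(0,0) -> caps B=0 W=0
Move 9: B@(0,3) -> caps B=0 W=0
Move 10: W@(0,2) -> caps B=0 W=1
Move 11: B@(3,2) -> caps B=0 W=1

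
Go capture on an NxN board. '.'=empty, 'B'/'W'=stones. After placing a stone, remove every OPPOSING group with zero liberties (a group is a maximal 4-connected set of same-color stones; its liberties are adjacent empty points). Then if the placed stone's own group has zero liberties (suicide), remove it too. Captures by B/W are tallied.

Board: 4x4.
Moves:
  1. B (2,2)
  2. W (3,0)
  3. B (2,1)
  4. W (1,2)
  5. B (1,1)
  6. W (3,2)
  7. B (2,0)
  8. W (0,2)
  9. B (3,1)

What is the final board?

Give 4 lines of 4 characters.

Answer: ..W.
.BW.
BBB.
.BW.

Derivation:
Move 1: B@(2,2) -> caps B=0 W=0
Move 2: W@(3,0) -> caps B=0 W=0
Move 3: B@(2,1) -> caps B=0 W=0
Move 4: W@(1,2) -> caps B=0 W=0
Move 5: B@(1,1) -> caps B=0 W=0
Move 6: W@(3,2) -> caps B=0 W=0
Move 7: B@(2,0) -> caps B=0 W=0
Move 8: W@(0,2) -> caps B=0 W=0
Move 9: B@(3,1) -> caps B=1 W=0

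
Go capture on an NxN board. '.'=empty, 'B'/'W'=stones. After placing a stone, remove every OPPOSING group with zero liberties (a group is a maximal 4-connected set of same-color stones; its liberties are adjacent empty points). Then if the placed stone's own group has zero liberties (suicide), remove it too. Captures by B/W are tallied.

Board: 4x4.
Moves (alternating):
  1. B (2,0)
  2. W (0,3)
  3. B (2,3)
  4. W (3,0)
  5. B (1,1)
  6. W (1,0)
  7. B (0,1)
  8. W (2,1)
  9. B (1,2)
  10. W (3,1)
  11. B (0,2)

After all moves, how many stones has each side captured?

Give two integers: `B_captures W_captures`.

Move 1: B@(2,0) -> caps B=0 W=0
Move 2: W@(0,3) -> caps B=0 W=0
Move 3: B@(2,3) -> caps B=0 W=0
Move 4: W@(3,0) -> caps B=0 W=0
Move 5: B@(1,1) -> caps B=0 W=0
Move 6: W@(1,0) -> caps B=0 W=0
Move 7: B@(0,1) -> caps B=0 W=0
Move 8: W@(2,1) -> caps B=0 W=1
Move 9: B@(1,2) -> caps B=0 W=1
Move 10: W@(3,1) -> caps B=0 W=1
Move 11: B@(0,2) -> caps B=0 W=1

Answer: 0 1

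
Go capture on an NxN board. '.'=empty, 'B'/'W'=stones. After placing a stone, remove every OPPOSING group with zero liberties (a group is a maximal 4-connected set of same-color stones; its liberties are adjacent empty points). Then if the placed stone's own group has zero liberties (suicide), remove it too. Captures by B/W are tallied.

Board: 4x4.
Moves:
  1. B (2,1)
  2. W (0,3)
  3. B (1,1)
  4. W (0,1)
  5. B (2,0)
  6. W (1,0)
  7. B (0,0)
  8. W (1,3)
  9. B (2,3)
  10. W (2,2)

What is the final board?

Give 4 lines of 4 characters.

Move 1: B@(2,1) -> caps B=0 W=0
Move 2: W@(0,3) -> caps B=0 W=0
Move 3: B@(1,1) -> caps B=0 W=0
Move 4: W@(0,1) -> caps B=0 W=0
Move 5: B@(2,0) -> caps B=0 W=0
Move 6: W@(1,0) -> caps B=0 W=0
Move 7: B@(0,0) -> caps B=1 W=0
Move 8: W@(1,3) -> caps B=1 W=0
Move 9: B@(2,3) -> caps B=1 W=0
Move 10: W@(2,2) -> caps B=1 W=0

Answer: BW.W
.B.W
BBWB
....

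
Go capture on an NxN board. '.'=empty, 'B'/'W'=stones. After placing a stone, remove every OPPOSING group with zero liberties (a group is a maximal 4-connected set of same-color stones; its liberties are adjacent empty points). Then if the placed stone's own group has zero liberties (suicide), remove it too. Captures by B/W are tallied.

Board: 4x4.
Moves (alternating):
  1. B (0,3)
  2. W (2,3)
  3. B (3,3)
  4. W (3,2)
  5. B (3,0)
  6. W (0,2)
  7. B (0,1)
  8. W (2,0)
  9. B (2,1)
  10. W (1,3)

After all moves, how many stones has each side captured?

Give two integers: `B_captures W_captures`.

Move 1: B@(0,3) -> caps B=0 W=0
Move 2: W@(2,3) -> caps B=0 W=0
Move 3: B@(3,3) -> caps B=0 W=0
Move 4: W@(3,2) -> caps B=0 W=1
Move 5: B@(3,0) -> caps B=0 W=1
Move 6: W@(0,2) -> caps B=0 W=1
Move 7: B@(0,1) -> caps B=0 W=1
Move 8: W@(2,0) -> caps B=0 W=1
Move 9: B@(2,1) -> caps B=0 W=1
Move 10: W@(1,3) -> caps B=0 W=2

Answer: 0 2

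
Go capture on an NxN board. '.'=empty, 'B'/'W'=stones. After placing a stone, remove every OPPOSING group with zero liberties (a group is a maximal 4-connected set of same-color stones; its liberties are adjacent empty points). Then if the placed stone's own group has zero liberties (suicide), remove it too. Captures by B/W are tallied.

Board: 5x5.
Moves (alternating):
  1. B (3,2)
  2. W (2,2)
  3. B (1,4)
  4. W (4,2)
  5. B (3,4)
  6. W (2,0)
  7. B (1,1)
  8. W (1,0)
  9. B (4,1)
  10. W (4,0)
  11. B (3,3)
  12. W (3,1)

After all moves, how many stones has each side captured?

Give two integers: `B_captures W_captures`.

Move 1: B@(3,2) -> caps B=0 W=0
Move 2: W@(2,2) -> caps B=0 W=0
Move 3: B@(1,4) -> caps B=0 W=0
Move 4: W@(4,2) -> caps B=0 W=0
Move 5: B@(3,4) -> caps B=0 W=0
Move 6: W@(2,0) -> caps B=0 W=0
Move 7: B@(1,1) -> caps B=0 W=0
Move 8: W@(1,0) -> caps B=0 W=0
Move 9: B@(4,1) -> caps B=0 W=0
Move 10: W@(4,0) -> caps B=0 W=0
Move 11: B@(3,3) -> caps B=0 W=0
Move 12: W@(3,1) -> caps B=0 W=1

Answer: 0 1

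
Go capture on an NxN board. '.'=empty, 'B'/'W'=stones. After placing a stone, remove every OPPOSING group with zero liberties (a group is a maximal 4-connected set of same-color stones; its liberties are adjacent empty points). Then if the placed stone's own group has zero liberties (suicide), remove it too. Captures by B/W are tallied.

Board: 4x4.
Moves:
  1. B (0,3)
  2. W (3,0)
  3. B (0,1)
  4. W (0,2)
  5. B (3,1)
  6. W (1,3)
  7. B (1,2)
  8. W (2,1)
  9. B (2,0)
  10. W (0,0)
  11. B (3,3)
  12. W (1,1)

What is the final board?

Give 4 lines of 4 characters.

Answer: W.W.
.WBW
BW..
.B.B

Derivation:
Move 1: B@(0,3) -> caps B=0 W=0
Move 2: W@(3,0) -> caps B=0 W=0
Move 3: B@(0,1) -> caps B=0 W=0
Move 4: W@(0,2) -> caps B=0 W=0
Move 5: B@(3,1) -> caps B=0 W=0
Move 6: W@(1,3) -> caps B=0 W=1
Move 7: B@(1,2) -> caps B=0 W=1
Move 8: W@(2,1) -> caps B=0 W=1
Move 9: B@(2,0) -> caps B=1 W=1
Move 10: W@(0,0) -> caps B=1 W=1
Move 11: B@(3,3) -> caps B=1 W=1
Move 12: W@(1,1) -> caps B=1 W=2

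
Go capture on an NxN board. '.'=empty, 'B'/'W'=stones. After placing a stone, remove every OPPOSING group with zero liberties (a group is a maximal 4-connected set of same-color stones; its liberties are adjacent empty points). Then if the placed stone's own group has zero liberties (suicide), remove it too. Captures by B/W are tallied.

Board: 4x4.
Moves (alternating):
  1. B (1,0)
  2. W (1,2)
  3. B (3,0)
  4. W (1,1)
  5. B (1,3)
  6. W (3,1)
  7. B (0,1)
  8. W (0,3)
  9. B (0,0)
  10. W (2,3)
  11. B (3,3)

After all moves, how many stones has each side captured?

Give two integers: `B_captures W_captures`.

Answer: 0 1

Derivation:
Move 1: B@(1,0) -> caps B=0 W=0
Move 2: W@(1,2) -> caps B=0 W=0
Move 3: B@(3,0) -> caps B=0 W=0
Move 4: W@(1,1) -> caps B=0 W=0
Move 5: B@(1,3) -> caps B=0 W=0
Move 6: W@(3,1) -> caps B=0 W=0
Move 7: B@(0,1) -> caps B=0 W=0
Move 8: W@(0,3) -> caps B=0 W=0
Move 9: B@(0,0) -> caps B=0 W=0
Move 10: W@(2,3) -> caps B=0 W=1
Move 11: B@(3,3) -> caps B=0 W=1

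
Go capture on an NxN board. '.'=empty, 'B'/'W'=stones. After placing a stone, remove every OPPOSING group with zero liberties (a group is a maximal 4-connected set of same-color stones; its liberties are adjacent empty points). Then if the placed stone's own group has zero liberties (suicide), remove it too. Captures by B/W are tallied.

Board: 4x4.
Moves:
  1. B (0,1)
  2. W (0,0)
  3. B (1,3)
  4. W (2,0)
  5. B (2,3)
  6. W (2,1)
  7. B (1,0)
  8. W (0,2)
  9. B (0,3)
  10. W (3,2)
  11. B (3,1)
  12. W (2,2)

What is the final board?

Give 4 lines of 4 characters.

Move 1: B@(0,1) -> caps B=0 W=0
Move 2: W@(0,0) -> caps B=0 W=0
Move 3: B@(1,3) -> caps B=0 W=0
Move 4: W@(2,0) -> caps B=0 W=0
Move 5: B@(2,3) -> caps B=0 W=0
Move 6: W@(2,1) -> caps B=0 W=0
Move 7: B@(1,0) -> caps B=1 W=0
Move 8: W@(0,2) -> caps B=1 W=0
Move 9: B@(0,3) -> caps B=1 W=0
Move 10: W@(3,2) -> caps B=1 W=0
Move 11: B@(3,1) -> caps B=1 W=0
Move 12: W@(2,2) -> caps B=1 W=0

Answer: .BWB
B..B
WWWB
.BW.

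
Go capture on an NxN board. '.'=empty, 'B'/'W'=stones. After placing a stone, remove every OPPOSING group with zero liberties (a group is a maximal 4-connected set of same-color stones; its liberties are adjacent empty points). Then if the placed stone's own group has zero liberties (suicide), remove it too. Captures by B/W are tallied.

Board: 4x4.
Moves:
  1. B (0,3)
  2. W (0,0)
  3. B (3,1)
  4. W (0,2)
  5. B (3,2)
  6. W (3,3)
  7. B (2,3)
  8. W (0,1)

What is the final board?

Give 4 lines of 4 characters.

Move 1: B@(0,3) -> caps B=0 W=0
Move 2: W@(0,0) -> caps B=0 W=0
Move 3: B@(3,1) -> caps B=0 W=0
Move 4: W@(0,2) -> caps B=0 W=0
Move 5: B@(3,2) -> caps B=0 W=0
Move 6: W@(3,3) -> caps B=0 W=0
Move 7: B@(2,3) -> caps B=1 W=0
Move 8: W@(0,1) -> caps B=1 W=0

Answer: WWWB
....
...B
.BB.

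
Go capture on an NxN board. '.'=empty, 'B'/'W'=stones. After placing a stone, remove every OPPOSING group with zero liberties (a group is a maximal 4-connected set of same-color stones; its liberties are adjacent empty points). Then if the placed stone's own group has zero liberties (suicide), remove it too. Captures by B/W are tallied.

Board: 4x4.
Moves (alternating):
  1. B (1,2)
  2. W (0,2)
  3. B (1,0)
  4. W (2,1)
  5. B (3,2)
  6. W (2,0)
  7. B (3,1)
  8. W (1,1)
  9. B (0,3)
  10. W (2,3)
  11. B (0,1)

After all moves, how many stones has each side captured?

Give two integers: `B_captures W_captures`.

Answer: 1 0

Derivation:
Move 1: B@(1,2) -> caps B=0 W=0
Move 2: W@(0,2) -> caps B=0 W=0
Move 3: B@(1,0) -> caps B=0 W=0
Move 4: W@(2,1) -> caps B=0 W=0
Move 5: B@(3,2) -> caps B=0 W=0
Move 6: W@(2,0) -> caps B=0 W=0
Move 7: B@(3,1) -> caps B=0 W=0
Move 8: W@(1,1) -> caps B=0 W=0
Move 9: B@(0,3) -> caps B=0 W=0
Move 10: W@(2,3) -> caps B=0 W=0
Move 11: B@(0,1) -> caps B=1 W=0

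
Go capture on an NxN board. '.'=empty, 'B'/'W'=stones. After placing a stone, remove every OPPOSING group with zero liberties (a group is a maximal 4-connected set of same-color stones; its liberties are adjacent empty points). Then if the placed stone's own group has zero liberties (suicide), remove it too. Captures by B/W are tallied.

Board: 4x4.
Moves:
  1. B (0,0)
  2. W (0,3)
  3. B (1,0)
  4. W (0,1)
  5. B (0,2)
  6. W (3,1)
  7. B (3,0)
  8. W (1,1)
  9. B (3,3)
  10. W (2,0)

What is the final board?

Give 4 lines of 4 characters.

Answer: .WBW
.W..
W...
.W.B

Derivation:
Move 1: B@(0,0) -> caps B=0 W=0
Move 2: W@(0,3) -> caps B=0 W=0
Move 3: B@(1,0) -> caps B=0 W=0
Move 4: W@(0,1) -> caps B=0 W=0
Move 5: B@(0,2) -> caps B=0 W=0
Move 6: W@(3,1) -> caps B=0 W=0
Move 7: B@(3,0) -> caps B=0 W=0
Move 8: W@(1,1) -> caps B=0 W=0
Move 9: B@(3,3) -> caps B=0 W=0
Move 10: W@(2,0) -> caps B=0 W=3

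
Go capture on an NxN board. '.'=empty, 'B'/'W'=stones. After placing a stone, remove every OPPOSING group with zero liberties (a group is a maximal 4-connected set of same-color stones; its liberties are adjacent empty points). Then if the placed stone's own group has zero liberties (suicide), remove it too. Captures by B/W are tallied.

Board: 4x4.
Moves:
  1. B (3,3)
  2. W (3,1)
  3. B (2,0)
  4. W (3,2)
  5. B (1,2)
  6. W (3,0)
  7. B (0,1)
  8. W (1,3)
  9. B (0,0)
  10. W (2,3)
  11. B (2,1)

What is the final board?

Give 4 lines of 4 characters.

Move 1: B@(3,3) -> caps B=0 W=0
Move 2: W@(3,1) -> caps B=0 W=0
Move 3: B@(2,0) -> caps B=0 W=0
Move 4: W@(3,2) -> caps B=0 W=0
Move 5: B@(1,2) -> caps B=0 W=0
Move 6: W@(3,0) -> caps B=0 W=0
Move 7: B@(0,1) -> caps B=0 W=0
Move 8: W@(1,3) -> caps B=0 W=0
Move 9: B@(0,0) -> caps B=0 W=0
Move 10: W@(2,3) -> caps B=0 W=1
Move 11: B@(2,1) -> caps B=0 W=1

Answer: BB..
..BW
BB.W
WWW.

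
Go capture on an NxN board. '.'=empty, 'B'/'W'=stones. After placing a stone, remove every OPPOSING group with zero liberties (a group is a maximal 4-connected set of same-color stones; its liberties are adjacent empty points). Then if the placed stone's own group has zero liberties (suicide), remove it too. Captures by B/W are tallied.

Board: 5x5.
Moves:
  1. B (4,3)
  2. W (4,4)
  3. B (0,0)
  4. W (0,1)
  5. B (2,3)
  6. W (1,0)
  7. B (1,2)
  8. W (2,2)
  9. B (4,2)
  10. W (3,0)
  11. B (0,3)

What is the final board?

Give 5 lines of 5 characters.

Move 1: B@(4,3) -> caps B=0 W=0
Move 2: W@(4,4) -> caps B=0 W=0
Move 3: B@(0,0) -> caps B=0 W=0
Move 4: W@(0,1) -> caps B=0 W=0
Move 5: B@(2,3) -> caps B=0 W=0
Move 6: W@(1,0) -> caps B=0 W=1
Move 7: B@(1,2) -> caps B=0 W=1
Move 8: W@(2,2) -> caps B=0 W=1
Move 9: B@(4,2) -> caps B=0 W=1
Move 10: W@(3,0) -> caps B=0 W=1
Move 11: B@(0,3) -> caps B=0 W=1

Answer: .W.B.
W.B..
..WB.
W....
..BBW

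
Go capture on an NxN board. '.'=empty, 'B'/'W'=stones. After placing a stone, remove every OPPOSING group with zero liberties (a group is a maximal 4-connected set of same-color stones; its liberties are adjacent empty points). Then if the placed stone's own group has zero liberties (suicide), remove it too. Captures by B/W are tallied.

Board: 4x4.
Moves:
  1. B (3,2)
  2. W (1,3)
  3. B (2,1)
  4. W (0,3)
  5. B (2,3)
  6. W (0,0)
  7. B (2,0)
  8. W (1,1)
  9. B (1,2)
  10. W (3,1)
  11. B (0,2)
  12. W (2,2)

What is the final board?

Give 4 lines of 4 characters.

Move 1: B@(3,2) -> caps B=0 W=0
Move 2: W@(1,3) -> caps B=0 W=0
Move 3: B@(2,1) -> caps B=0 W=0
Move 4: W@(0,3) -> caps B=0 W=0
Move 5: B@(2,3) -> caps B=0 W=0
Move 6: W@(0,0) -> caps B=0 W=0
Move 7: B@(2,0) -> caps B=0 W=0
Move 8: W@(1,1) -> caps B=0 W=0
Move 9: B@(1,2) -> caps B=0 W=0
Move 10: W@(3,1) -> caps B=0 W=0
Move 11: B@(0,2) -> caps B=2 W=0
Move 12: W@(2,2) -> caps B=2 W=0

Answer: W.B.
.WB.
BB.B
.WB.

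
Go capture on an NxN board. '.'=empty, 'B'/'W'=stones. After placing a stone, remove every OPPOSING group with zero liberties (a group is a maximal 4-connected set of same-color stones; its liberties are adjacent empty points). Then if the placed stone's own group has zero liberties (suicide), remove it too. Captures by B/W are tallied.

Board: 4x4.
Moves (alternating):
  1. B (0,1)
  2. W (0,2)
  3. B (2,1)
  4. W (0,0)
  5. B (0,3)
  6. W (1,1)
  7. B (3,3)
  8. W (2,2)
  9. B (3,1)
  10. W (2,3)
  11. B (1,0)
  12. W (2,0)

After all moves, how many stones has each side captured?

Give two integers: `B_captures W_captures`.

Move 1: B@(0,1) -> caps B=0 W=0
Move 2: W@(0,2) -> caps B=0 W=0
Move 3: B@(2,1) -> caps B=0 W=0
Move 4: W@(0,0) -> caps B=0 W=0
Move 5: B@(0,3) -> caps B=0 W=0
Move 6: W@(1,1) -> caps B=0 W=1
Move 7: B@(3,3) -> caps B=0 W=1
Move 8: W@(2,2) -> caps B=0 W=1
Move 9: B@(3,1) -> caps B=0 W=1
Move 10: W@(2,3) -> caps B=0 W=1
Move 11: B@(1,0) -> caps B=0 W=1
Move 12: W@(2,0) -> caps B=0 W=2

Answer: 0 2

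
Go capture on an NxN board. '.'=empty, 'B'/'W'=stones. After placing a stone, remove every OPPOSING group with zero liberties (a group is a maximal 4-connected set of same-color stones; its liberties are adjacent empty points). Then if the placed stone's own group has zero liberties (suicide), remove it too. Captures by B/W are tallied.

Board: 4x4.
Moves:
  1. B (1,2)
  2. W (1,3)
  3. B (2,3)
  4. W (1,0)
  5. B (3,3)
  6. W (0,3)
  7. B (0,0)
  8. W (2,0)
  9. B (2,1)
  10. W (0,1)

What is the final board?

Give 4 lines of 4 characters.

Answer: .W.W
W.BW
WB.B
...B

Derivation:
Move 1: B@(1,2) -> caps B=0 W=0
Move 2: W@(1,3) -> caps B=0 W=0
Move 3: B@(2,3) -> caps B=0 W=0
Move 4: W@(1,0) -> caps B=0 W=0
Move 5: B@(3,3) -> caps B=0 W=0
Move 6: W@(0,3) -> caps B=0 W=0
Move 7: B@(0,0) -> caps B=0 W=0
Move 8: W@(2,0) -> caps B=0 W=0
Move 9: B@(2,1) -> caps B=0 W=0
Move 10: W@(0,1) -> caps B=0 W=1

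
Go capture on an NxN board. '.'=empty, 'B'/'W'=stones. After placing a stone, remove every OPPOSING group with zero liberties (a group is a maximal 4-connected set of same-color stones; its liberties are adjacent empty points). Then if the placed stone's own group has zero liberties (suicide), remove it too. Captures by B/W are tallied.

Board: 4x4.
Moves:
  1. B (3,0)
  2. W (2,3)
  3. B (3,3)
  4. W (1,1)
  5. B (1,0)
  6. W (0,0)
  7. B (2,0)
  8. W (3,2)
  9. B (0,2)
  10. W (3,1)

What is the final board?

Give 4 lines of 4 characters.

Answer: W.B.
BW..
B..W
BWW.

Derivation:
Move 1: B@(3,0) -> caps B=0 W=0
Move 2: W@(2,3) -> caps B=0 W=0
Move 3: B@(3,3) -> caps B=0 W=0
Move 4: W@(1,1) -> caps B=0 W=0
Move 5: B@(1,0) -> caps B=0 W=0
Move 6: W@(0,0) -> caps B=0 W=0
Move 7: B@(2,0) -> caps B=0 W=0
Move 8: W@(3,2) -> caps B=0 W=1
Move 9: B@(0,2) -> caps B=0 W=1
Move 10: W@(3,1) -> caps B=0 W=1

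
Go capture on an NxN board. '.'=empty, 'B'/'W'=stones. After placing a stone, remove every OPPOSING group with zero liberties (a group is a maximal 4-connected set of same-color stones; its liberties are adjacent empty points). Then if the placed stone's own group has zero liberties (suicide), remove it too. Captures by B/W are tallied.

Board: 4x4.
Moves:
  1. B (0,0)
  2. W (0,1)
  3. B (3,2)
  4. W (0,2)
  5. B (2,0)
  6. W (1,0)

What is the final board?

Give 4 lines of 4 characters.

Move 1: B@(0,0) -> caps B=0 W=0
Move 2: W@(0,1) -> caps B=0 W=0
Move 3: B@(3,2) -> caps B=0 W=0
Move 4: W@(0,2) -> caps B=0 W=0
Move 5: B@(2,0) -> caps B=0 W=0
Move 6: W@(1,0) -> caps B=0 W=1

Answer: .WW.
W...
B...
..B.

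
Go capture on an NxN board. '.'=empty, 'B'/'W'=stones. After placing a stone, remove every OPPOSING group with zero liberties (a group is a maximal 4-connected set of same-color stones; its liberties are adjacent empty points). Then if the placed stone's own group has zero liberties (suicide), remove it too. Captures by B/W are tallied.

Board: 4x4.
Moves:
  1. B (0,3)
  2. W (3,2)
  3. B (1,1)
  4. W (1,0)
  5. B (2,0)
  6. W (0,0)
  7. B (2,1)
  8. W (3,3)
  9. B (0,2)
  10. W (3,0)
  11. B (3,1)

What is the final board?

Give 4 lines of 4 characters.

Move 1: B@(0,3) -> caps B=0 W=0
Move 2: W@(3,2) -> caps B=0 W=0
Move 3: B@(1,1) -> caps B=0 W=0
Move 4: W@(1,0) -> caps B=0 W=0
Move 5: B@(2,0) -> caps B=0 W=0
Move 6: W@(0,0) -> caps B=0 W=0
Move 7: B@(2,1) -> caps B=0 W=0
Move 8: W@(3,3) -> caps B=0 W=0
Move 9: B@(0,2) -> caps B=0 W=0
Move 10: W@(3,0) -> caps B=0 W=0
Move 11: B@(3,1) -> caps B=1 W=0

Answer: W.BB
WB..
BB..
.BWW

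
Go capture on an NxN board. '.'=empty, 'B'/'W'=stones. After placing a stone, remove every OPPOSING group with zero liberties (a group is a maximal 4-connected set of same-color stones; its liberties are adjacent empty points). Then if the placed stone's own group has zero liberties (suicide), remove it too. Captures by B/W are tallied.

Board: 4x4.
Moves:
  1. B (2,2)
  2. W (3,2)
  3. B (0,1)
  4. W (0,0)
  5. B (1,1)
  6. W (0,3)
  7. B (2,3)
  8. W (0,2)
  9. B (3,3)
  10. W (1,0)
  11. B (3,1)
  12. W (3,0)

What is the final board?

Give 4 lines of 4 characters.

Move 1: B@(2,2) -> caps B=0 W=0
Move 2: W@(3,2) -> caps B=0 W=0
Move 3: B@(0,1) -> caps B=0 W=0
Move 4: W@(0,0) -> caps B=0 W=0
Move 5: B@(1,1) -> caps B=0 W=0
Move 6: W@(0,3) -> caps B=0 W=0
Move 7: B@(2,3) -> caps B=0 W=0
Move 8: W@(0,2) -> caps B=0 W=0
Move 9: B@(3,3) -> caps B=0 W=0
Move 10: W@(1,0) -> caps B=0 W=0
Move 11: B@(3,1) -> caps B=1 W=0
Move 12: W@(3,0) -> caps B=1 W=0

Answer: WBWW
WB..
..BB
WB.B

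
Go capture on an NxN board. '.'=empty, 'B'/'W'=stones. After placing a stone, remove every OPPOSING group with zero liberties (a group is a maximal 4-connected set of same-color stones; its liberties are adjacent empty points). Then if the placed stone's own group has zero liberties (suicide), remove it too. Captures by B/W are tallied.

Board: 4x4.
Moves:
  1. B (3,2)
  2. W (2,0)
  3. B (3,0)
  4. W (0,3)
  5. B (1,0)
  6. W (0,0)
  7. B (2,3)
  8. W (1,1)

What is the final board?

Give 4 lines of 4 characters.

Answer: W..W
.W..
W..B
B.B.

Derivation:
Move 1: B@(3,2) -> caps B=0 W=0
Move 2: W@(2,0) -> caps B=0 W=0
Move 3: B@(3,0) -> caps B=0 W=0
Move 4: W@(0,3) -> caps B=0 W=0
Move 5: B@(1,0) -> caps B=0 W=0
Move 6: W@(0,0) -> caps B=0 W=0
Move 7: B@(2,3) -> caps B=0 W=0
Move 8: W@(1,1) -> caps B=0 W=1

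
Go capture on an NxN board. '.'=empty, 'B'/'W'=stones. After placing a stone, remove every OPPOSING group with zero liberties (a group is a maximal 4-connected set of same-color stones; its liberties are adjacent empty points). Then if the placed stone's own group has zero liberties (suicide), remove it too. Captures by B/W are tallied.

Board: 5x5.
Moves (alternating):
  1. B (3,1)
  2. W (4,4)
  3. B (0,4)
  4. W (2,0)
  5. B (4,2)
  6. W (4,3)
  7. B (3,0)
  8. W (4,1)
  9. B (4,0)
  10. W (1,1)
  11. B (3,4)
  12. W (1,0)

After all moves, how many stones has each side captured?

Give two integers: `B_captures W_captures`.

Answer: 1 0

Derivation:
Move 1: B@(3,1) -> caps B=0 W=0
Move 2: W@(4,4) -> caps B=0 W=0
Move 3: B@(0,4) -> caps B=0 W=0
Move 4: W@(2,0) -> caps B=0 W=0
Move 5: B@(4,2) -> caps B=0 W=0
Move 6: W@(4,3) -> caps B=0 W=0
Move 7: B@(3,0) -> caps B=0 W=0
Move 8: W@(4,1) -> caps B=0 W=0
Move 9: B@(4,0) -> caps B=1 W=0
Move 10: W@(1,1) -> caps B=1 W=0
Move 11: B@(3,4) -> caps B=1 W=0
Move 12: W@(1,0) -> caps B=1 W=0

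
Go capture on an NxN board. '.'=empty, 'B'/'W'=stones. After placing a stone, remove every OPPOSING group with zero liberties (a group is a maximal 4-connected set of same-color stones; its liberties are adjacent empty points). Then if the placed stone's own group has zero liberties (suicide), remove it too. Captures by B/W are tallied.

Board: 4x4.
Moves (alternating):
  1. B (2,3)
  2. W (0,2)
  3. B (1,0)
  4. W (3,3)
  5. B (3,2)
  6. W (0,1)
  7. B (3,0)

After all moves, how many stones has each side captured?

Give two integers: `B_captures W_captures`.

Move 1: B@(2,3) -> caps B=0 W=0
Move 2: W@(0,2) -> caps B=0 W=0
Move 3: B@(1,0) -> caps B=0 W=0
Move 4: W@(3,3) -> caps B=0 W=0
Move 5: B@(3,2) -> caps B=1 W=0
Move 6: W@(0,1) -> caps B=1 W=0
Move 7: B@(3,0) -> caps B=1 W=0

Answer: 1 0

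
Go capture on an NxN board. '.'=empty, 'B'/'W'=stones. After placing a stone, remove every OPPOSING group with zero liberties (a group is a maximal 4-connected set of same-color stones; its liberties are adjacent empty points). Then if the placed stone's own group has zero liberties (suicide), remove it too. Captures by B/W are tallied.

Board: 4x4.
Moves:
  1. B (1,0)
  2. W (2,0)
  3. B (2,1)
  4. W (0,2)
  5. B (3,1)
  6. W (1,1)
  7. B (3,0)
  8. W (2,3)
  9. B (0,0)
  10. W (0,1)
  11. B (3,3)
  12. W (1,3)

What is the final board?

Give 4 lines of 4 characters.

Answer: BWW.
BW.W
.B.W
BB.B

Derivation:
Move 1: B@(1,0) -> caps B=0 W=0
Move 2: W@(2,0) -> caps B=0 W=0
Move 3: B@(2,1) -> caps B=0 W=0
Move 4: W@(0,2) -> caps B=0 W=0
Move 5: B@(3,1) -> caps B=0 W=0
Move 6: W@(1,1) -> caps B=0 W=0
Move 7: B@(3,0) -> caps B=1 W=0
Move 8: W@(2,3) -> caps B=1 W=0
Move 9: B@(0,0) -> caps B=1 W=0
Move 10: W@(0,1) -> caps B=1 W=0
Move 11: B@(3,3) -> caps B=1 W=0
Move 12: W@(1,3) -> caps B=1 W=0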